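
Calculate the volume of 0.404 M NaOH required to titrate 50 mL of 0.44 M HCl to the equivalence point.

At equivalence: moles acid = moles base. moles HCl = 0.44 × 50/1000 = 0.022 mol. V_base = moles / 0.404 × 1000 = 54.5 mL.

V_{base} = 54.5 mL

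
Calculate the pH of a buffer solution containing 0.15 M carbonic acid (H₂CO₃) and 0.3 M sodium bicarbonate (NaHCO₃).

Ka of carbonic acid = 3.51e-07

pKa = -log(3.51e-07) = 6.45. pH = pKa + log([A⁻]/[HA]) = 6.45 + log(0.3/0.15)

pH = 6.76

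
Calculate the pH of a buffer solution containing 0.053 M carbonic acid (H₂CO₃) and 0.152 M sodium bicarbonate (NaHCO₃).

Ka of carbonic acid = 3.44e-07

pKa = -log(3.44e-07) = 6.46. pH = pKa + log([A⁻]/[HA]) = 6.46 + log(0.152/0.053)

pH = 6.92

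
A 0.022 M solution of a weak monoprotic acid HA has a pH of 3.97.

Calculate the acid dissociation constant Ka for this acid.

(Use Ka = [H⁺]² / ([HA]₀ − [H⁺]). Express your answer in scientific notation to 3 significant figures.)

[H⁺] = 10^(−pH) = 10^(−3.97) = 1.072e-04 M. For HA ⇌ H⁺ + A⁻, Ka = [H⁺][A⁻]/[HA] = [H⁺]² / ([HA]₀ − [H⁺]) = (1.072e-04)² / (0.022 − 1.072e-04) = 5.24e-07.

K_a = 5.24e-07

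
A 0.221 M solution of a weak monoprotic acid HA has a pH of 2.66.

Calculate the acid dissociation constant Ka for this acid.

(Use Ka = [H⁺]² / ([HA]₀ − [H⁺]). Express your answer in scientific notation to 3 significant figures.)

[H⁺] = 10^(−pH) = 10^(−2.66) = 2.188e-03 M. For HA ⇌ H⁺ + A⁻, Ka = [H⁺][A⁻]/[HA] = [H⁺]² / ([HA]₀ − [H⁺]) = (2.188e-03)² / (0.221 − 2.188e-03) = 2.19e-05.

K_a = 2.19e-05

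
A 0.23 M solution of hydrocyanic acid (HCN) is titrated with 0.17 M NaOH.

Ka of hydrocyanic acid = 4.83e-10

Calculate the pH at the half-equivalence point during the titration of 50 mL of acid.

At half-equivalence [HA] = [A⁻], so Henderson-Hasselbalch gives pH = pKa = -log(4.83e-10) = 9.32.

pH = pKa = 9.32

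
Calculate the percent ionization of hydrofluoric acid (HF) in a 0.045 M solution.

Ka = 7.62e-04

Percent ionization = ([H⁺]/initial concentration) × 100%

Using Ka equilibrium: x² + Ka×x - Ka×C = 0. Solving: [H⁺] = 5.4871e-03. Percent = (5.4871e-03/0.045) × 100

Percent ionization = 12.2%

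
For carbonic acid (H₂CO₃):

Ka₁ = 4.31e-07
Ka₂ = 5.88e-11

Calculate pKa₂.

pKa₂ = -log(Ka₂) = -log(5.88e-11) = 10.23.

pK_{a2} = 10.23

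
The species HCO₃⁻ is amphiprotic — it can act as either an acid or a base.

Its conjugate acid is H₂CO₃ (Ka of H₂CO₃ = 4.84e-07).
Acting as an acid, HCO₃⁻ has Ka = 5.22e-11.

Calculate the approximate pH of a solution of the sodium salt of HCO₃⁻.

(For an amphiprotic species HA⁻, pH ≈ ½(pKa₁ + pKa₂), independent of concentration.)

pKa₁ = -log(4.84e-07) = 6.32; pKa₂ = -log(5.22e-11) = 10.28. For an amphiprotic species, pH ≈ ½(pKa₁ + pKa₂) = ½(6.32 + 10.28) = 8.30.

pH = 8.30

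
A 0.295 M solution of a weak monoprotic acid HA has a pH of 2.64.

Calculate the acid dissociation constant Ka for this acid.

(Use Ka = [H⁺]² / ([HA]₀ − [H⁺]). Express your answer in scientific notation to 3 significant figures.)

[H⁺] = 10^(−pH) = 10^(−2.64) = 2.291e-03 M. For HA ⇌ H⁺ + A⁻, Ka = [H⁺][A⁻]/[HA] = [H⁺]² / ([HA]₀ − [H⁺]) = (2.291e-03)² / (0.295 − 2.291e-03) = 1.79e-05.

K_a = 1.79e-05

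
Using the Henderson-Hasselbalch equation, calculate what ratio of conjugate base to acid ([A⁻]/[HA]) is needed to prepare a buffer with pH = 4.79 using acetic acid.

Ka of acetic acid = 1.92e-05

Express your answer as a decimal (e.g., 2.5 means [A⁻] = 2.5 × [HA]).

pKa = -log(1.92e-05) = 4.7167. pH = pKa + log([A⁻]/[HA]), so log([A⁻]/[HA]) = pH − pKa = 4.79 − 4.7167 = 0.0733. [A⁻]/[HA] = 10^(0.0733) = 1.18

[A⁻]/[HA] = 1.18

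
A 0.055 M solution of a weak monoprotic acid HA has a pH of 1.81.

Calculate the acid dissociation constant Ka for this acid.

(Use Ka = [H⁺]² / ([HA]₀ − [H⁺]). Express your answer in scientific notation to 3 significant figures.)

[H⁺] = 10^(−pH) = 10^(−1.81) = 1.549e-02 M. For HA ⇌ H⁺ + A⁻, Ka = [H⁺][A⁻]/[HA] = [H⁺]² / ([HA]₀ − [H⁺]) = (1.549e-02)² / (0.055 − 1.549e-02) = 6.07e-03.

K_a = 6.07e-03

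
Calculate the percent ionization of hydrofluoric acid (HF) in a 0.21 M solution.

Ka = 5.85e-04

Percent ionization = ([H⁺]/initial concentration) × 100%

Using Ka equilibrium: x² + Ka×x - Ka×C = 0. Solving: [H⁺] = 1.0795e-02. Percent = (1.0795e-02/0.21) × 100

Percent ionization = 5.14%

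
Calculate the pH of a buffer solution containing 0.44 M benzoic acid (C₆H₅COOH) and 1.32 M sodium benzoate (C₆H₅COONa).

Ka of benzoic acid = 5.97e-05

pKa = -log(5.97e-05) = 4.22. pH = pKa + log([A⁻]/[HA]) = 4.22 + log(1.32/0.44)

pH = 4.70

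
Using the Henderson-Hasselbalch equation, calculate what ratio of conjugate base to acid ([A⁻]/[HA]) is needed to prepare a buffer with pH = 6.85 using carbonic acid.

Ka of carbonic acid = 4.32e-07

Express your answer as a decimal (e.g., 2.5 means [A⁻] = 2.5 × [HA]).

pKa = -log(4.32e-07) = 6.3645. pH = pKa + log([A⁻]/[HA]), so log([A⁻]/[HA]) = pH − pKa = 6.85 − 6.3645 = 0.4855. [A⁻]/[HA] = 10^(0.4855) = 3.06

[A⁻]/[HA] = 3.06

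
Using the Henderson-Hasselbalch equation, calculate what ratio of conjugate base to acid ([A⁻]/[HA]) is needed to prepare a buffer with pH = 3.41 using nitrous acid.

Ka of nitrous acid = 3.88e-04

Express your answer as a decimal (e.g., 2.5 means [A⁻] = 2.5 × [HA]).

pKa = -log(3.88e-04) = 3.4112. pH = pKa + log([A⁻]/[HA]), so log([A⁻]/[HA]) = pH − pKa = 3.41 − 3.4112 = -0.0012. [A⁻]/[HA] = 10^(-0.0012) = 0.997

[A⁻]/[HA] = 0.997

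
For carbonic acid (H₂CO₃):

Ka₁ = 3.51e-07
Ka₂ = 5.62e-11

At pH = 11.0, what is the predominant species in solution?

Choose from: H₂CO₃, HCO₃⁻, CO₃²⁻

pKa₁ = 6.45, pKa₂ = 10.25. For a polyprotic acid the predominant species crosses at each pKa: below pKa_n the protonated form dominates, above it the deprotonated form does. At pH = 11.0, the predominant species is CO₃²⁻.

CO₃²⁻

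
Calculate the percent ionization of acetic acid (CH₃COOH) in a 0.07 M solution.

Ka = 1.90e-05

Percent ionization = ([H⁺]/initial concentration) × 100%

Using Ka equilibrium: x² + Ka×x - Ka×C = 0. Solving: [H⁺] = 1.1438e-03. Percent = (1.1438e-03/0.07) × 100

Percent ionization = 1.63%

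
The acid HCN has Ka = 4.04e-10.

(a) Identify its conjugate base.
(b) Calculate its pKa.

(a) The conjugate base is formed by removing one H⁺ from HCN, giving CN⁻. (b) pKa = -log(Ka) = -log(4.04e-10) = 9.39.

Conjugate base: CN⁻; pK_a = 9.39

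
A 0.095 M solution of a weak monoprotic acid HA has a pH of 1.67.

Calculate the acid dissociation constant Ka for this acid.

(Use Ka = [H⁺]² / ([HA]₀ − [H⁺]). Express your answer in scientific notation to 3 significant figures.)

[H⁺] = 10^(−pH) = 10^(−1.67) = 2.138e-02 M. For HA ⇌ H⁺ + A⁻, Ka = [H⁺][A⁻]/[HA] = [H⁺]² / ([HA]₀ − [H⁺]) = (2.138e-02)² / (0.095 − 2.138e-02) = 6.21e-03.

K_a = 6.21e-03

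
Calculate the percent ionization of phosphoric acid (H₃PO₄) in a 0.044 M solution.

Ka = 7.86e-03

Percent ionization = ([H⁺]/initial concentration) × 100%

Using Ka equilibrium: x² + Ka×x - Ka×C = 0. Solving: [H⁺] = 1.5077e-02. Percent = (1.5077e-02/0.044) × 100

Percent ionization = 34.3%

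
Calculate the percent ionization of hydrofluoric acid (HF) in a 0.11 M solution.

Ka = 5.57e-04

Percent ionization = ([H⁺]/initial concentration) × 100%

Using Ka equilibrium: x² + Ka×x - Ka×C = 0. Solving: [H⁺] = 7.5540e-03. Percent = (7.5540e-03/0.11) × 100

Percent ionization = 6.87%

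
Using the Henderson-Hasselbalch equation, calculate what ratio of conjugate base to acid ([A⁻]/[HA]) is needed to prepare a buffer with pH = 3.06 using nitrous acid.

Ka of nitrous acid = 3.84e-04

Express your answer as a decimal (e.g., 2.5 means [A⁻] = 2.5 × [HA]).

pKa = -log(3.84e-04) = 3.4157. pH = pKa + log([A⁻]/[HA]), so log([A⁻]/[HA]) = pH − pKa = 3.06 − 3.4157 = -0.3557. [A⁻]/[HA] = 10^(-0.3557) = 0.441

[A⁻]/[HA] = 0.441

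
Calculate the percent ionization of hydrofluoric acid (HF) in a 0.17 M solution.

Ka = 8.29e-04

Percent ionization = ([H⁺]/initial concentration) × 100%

Using Ka equilibrium: x² + Ka×x - Ka×C = 0. Solving: [H⁺] = 1.1464e-02. Percent = (1.1464e-02/0.17) × 100

Percent ionization = 6.74%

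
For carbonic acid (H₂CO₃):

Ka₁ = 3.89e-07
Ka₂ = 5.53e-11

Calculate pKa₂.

pKa₂ = -log(Ka₂) = -log(5.53e-11) = 10.26.

pK_{a2} = 10.26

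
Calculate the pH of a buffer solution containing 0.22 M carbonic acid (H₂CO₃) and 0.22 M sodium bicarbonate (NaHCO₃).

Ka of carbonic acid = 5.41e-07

pKa = -log(5.41e-07) = 6.27. pH = pKa + log([A⁻]/[HA]) = 6.27 + log(0.22/0.22)

pH = 6.27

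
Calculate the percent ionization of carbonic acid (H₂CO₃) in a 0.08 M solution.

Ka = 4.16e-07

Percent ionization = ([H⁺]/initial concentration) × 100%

Using Ka equilibrium: x² + Ka×x - Ka×C = 0. Solving: [H⁺] = 1.8222e-04. Percent = (1.8222e-04/0.08) × 100

Percent ionization = 0.228%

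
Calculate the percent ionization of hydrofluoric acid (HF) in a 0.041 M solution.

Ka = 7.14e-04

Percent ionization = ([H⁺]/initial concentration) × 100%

Using Ka equilibrium: x² + Ka×x - Ka×C = 0. Solving: [H⁺] = 5.0653e-03. Percent = (5.0653e-03/0.041) × 100

Percent ionization = 12.4%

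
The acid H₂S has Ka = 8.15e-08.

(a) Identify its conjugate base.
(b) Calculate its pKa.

(a) The conjugate base is formed by removing one H⁺ from H₂S, giving HS⁻. (b) pKa = -log(Ka) = -log(8.15e-08) = 7.09.

Conjugate base: HS⁻; pK_a = 7.09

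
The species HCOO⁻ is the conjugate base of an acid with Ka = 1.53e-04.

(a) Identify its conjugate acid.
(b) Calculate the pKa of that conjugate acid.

(a) The conjugate acid is formed by adding one H⁺ to HCOO⁻, giving HCOOH. (b) pKa = -log(Ka) = -log(1.53e-04) = 3.82.

Conjugate acid: HCOOH; pK_a = 3.82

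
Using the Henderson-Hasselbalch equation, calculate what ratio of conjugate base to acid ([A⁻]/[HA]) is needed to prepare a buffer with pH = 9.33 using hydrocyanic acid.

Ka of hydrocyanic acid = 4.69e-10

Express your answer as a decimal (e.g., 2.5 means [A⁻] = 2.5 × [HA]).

pKa = -log(4.69e-10) = 9.3288. pH = pKa + log([A⁻]/[HA]), so log([A⁻]/[HA]) = pH − pKa = 9.33 − 9.3288 = 0.0012. [A⁻]/[HA] = 10^(0.0012) = 1.00

[A⁻]/[HA] = 1.00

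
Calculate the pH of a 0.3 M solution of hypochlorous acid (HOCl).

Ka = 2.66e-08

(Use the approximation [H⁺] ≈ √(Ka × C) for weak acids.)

[H⁺] = √(Ka × C) = √(2.66e-08 × 0.3) = 8.9331e-05. pH = -log(8.9331e-05)

pH = 4.05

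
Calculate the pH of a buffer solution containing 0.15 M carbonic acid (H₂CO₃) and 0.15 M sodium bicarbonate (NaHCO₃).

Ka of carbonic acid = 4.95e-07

pKa = -log(4.95e-07) = 6.31. pH = pKa + log([A⁻]/[HA]) = 6.31 + log(0.15/0.15)

pH = 6.31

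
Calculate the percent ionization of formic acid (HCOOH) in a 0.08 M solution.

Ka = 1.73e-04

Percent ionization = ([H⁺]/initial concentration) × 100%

Using Ka equilibrium: x² + Ka×x - Ka×C = 0. Solving: [H⁺] = 3.6347e-03. Percent = (3.6347e-03/0.08) × 100

Percent ionization = 4.54%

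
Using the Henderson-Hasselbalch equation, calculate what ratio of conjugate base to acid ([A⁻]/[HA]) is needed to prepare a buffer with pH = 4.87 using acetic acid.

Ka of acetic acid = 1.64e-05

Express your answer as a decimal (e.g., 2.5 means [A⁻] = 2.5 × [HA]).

pKa = -log(1.64e-05) = 4.7852. pH = pKa + log([A⁻]/[HA]), so log([A⁻]/[HA]) = pH − pKa = 4.87 − 4.7852 = 0.0848. [A⁻]/[HA] = 10^(0.0848) = 1.22

[A⁻]/[HA] = 1.22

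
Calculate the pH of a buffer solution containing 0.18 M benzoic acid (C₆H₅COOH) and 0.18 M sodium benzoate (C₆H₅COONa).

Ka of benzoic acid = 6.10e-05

pKa = -log(6.10e-05) = 4.21. pH = pKa + log([A⁻]/[HA]) = 4.21 + log(0.18/0.18)

pH = 4.21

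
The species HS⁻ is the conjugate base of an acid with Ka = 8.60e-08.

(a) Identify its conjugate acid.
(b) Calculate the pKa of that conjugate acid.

(a) The conjugate acid is formed by adding one H⁺ to HS⁻, giving H₂S. (b) pKa = -log(Ka) = -log(8.60e-08) = 7.07.

Conjugate acid: H₂S; pK_a = 7.07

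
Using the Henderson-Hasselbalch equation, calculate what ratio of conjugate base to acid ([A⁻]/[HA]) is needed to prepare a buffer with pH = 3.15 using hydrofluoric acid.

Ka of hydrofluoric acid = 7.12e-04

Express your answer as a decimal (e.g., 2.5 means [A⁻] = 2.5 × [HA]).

pKa = -log(7.12e-04) = 3.1475. pH = pKa + log([A⁻]/[HA]), so log([A⁻]/[HA]) = pH − pKa = 3.15 − 3.1475 = 0.0025. [A⁻]/[HA] = 10^(0.0025) = 1.01

[A⁻]/[HA] = 1.01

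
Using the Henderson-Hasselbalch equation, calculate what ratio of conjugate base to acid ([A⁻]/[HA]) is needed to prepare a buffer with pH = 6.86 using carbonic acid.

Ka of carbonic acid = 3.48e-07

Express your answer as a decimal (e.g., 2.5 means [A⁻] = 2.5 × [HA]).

pKa = -log(3.48e-07) = 6.4584. pH = pKa + log([A⁻]/[HA]), so log([A⁻]/[HA]) = pH − pKa = 6.86 − 6.4584 = 0.4016. [A⁻]/[HA] = 10^(0.4016) = 2.52

[A⁻]/[HA] = 2.52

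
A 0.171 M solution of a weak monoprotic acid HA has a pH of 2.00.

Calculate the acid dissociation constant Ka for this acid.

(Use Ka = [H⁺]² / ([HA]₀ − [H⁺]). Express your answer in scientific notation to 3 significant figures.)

[H⁺] = 10^(−pH) = 10^(−2.00) = 1.000e-02 M. For HA ⇌ H⁺ + A⁻, Ka = [H⁺][A⁻]/[HA] = [H⁺]² / ([HA]₀ − [H⁺]) = (1.000e-02)² / (0.171 − 1.000e-02) = 6.21e-04.

K_a = 6.21e-04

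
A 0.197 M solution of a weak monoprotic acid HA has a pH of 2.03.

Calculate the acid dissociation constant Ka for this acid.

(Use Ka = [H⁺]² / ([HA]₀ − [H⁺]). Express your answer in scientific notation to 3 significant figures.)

[H⁺] = 10^(−pH) = 10^(−2.03) = 9.333e-03 M. For HA ⇌ H⁺ + A⁻, Ka = [H⁺][A⁻]/[HA] = [H⁺]² / ([HA]₀ − [H⁺]) = (9.333e-03)² / (0.197 − 9.333e-03) = 4.64e-04.

K_a = 4.64e-04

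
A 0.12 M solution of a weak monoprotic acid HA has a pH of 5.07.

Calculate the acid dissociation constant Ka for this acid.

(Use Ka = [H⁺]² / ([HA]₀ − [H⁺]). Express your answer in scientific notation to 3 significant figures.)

[H⁺] = 10^(−pH) = 10^(−5.07) = 8.511e-06 M. For HA ⇌ H⁺ + A⁻, Ka = [H⁺][A⁻]/[HA] = [H⁺]² / ([HA]₀ − [H⁺]) = (8.511e-06)² / (0.12 − 8.511e-06) = 6.04e-10.

K_a = 6.04e-10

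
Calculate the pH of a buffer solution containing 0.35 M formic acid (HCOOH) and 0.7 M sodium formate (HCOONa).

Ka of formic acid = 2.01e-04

pKa = -log(2.01e-04) = 3.70. pH = pKa + log([A⁻]/[HA]) = 3.70 + log(0.7/0.35)

pH = 4.00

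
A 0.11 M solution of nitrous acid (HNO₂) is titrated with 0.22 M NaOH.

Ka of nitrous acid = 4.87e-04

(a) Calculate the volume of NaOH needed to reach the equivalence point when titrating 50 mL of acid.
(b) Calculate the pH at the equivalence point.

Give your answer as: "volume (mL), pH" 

moles acid = 0.11 × 50/1000 = 0.0055 mol; V_base = moles/0.22 × 1000 = 25.0 mL. At equivalence only the conjugate base is present: [A⁻] = 0.0055/0.075 = 7.3333e-02 M. Kb = Kw/Ka = 2.05e-11; [OH⁻] = √(Kb × [A⁻]) = 1.2271e-06; pOH = 5.91; pH = 14 - pOH = 8.09.

V = 25.0 mL, pH = 8.09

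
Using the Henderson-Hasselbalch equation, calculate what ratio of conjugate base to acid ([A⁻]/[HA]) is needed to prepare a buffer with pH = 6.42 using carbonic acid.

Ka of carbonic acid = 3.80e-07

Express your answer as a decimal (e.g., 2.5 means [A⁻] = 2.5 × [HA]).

pKa = -log(3.80e-07) = 6.4202. pH = pKa + log([A⁻]/[HA]), so log([A⁻]/[HA]) = pH − pKa = 6.42 − 6.4202 = -0.0002. [A⁻]/[HA] = 10^(-0.0002) = 1.00

[A⁻]/[HA] = 1.00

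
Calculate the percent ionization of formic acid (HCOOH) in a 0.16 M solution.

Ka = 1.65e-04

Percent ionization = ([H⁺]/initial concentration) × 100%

Using Ka equilibrium: x² + Ka×x - Ka×C = 0. Solving: [H⁺] = 5.0563e-03. Percent = (5.0563e-03/0.16) × 100

Percent ionization = 3.16%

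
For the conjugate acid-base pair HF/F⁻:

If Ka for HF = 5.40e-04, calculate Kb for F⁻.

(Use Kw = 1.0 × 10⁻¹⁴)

For a conjugate pair Ka × Kb = Kw, so Kb = Kw/Ka = 1.0 × 10⁻¹⁴ / 5.40e-04 = 1.85e-11.

K_b = 1.85e-11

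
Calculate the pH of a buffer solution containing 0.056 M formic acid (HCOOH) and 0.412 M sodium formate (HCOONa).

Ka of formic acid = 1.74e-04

pKa = -log(1.74e-04) = 3.76. pH = pKa + log([A⁻]/[HA]) = 3.76 + log(0.412/0.056)

pH = 4.63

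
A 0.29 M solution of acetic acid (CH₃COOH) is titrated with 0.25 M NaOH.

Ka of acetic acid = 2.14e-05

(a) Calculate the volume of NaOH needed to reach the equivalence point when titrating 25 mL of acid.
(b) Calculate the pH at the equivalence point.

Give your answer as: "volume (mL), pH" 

moles acid = 0.29 × 25/1000 = 0.00725 mol; V_base = moles/0.25 × 1000 = 29.0 mL. At equivalence only the conjugate base is present: [A⁻] = 0.00725/0.054 = 1.3426e-01 M. Kb = Kw/Ka = 4.67e-10; [OH⁻] = √(Kb × [A⁻]) = 7.9207e-06; pOH = 5.10; pH = 14 - pOH = 8.90.

V = 29.0 mL, pH = 8.90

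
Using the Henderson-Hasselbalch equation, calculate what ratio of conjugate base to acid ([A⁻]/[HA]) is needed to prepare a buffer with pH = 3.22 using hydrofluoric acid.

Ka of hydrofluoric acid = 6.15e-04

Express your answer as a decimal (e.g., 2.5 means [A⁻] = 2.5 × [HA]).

pKa = -log(6.15e-04) = 3.2111. pH = pKa + log([A⁻]/[HA]), so log([A⁻]/[HA]) = pH − pKa = 3.22 − 3.2111 = 0.0089. [A⁻]/[HA] = 10^(0.0089) = 1.02

[A⁻]/[HA] = 1.02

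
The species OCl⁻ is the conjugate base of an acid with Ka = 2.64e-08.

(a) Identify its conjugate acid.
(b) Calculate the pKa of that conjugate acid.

(a) The conjugate acid is formed by adding one H⁺ to OCl⁻, giving HOCl. (b) pKa = -log(Ka) = -log(2.64e-08) = 7.58.

Conjugate acid: HOCl; pK_a = 7.58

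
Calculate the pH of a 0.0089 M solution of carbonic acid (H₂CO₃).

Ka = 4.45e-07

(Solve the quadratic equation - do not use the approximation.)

x² + Ka×x - Ka×C = 0. Using quadratic formula: [H⁺] = 6.2710e-05

pH = 4.20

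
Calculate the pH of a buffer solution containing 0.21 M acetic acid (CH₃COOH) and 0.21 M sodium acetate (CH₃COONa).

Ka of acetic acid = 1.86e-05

pKa = -log(1.86e-05) = 4.73. pH = pKa + log([A⁻]/[HA]) = 4.73 + log(0.21/0.21)

pH = 4.73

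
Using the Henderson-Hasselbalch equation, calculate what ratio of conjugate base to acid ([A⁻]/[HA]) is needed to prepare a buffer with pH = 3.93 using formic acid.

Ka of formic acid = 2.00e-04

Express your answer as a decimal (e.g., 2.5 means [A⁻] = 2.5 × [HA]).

pKa = -log(2.00e-04) = 3.6990. pH = pKa + log([A⁻]/[HA]), so log([A⁻]/[HA]) = pH − pKa = 3.93 − 3.6990 = 0.2310. [A⁻]/[HA] = 10^(0.2310) = 1.70

[A⁻]/[HA] = 1.70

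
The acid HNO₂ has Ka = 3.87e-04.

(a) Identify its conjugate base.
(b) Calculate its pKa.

(a) The conjugate base is formed by removing one H⁺ from HNO₂, giving NO₂⁻. (b) pKa = -log(Ka) = -log(3.87e-04) = 3.41.

Conjugate base: NO₂⁻; pK_a = 3.41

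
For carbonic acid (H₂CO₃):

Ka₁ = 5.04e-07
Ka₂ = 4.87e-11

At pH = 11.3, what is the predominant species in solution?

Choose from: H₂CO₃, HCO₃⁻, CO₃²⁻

pKa₁ = 6.30, pKa₂ = 10.31. For a polyprotic acid the predominant species crosses at each pKa: below pKa_n the protonated form dominates, above it the deprotonated form does. At pH = 11.3, the predominant species is CO₃²⁻.

CO₃²⁻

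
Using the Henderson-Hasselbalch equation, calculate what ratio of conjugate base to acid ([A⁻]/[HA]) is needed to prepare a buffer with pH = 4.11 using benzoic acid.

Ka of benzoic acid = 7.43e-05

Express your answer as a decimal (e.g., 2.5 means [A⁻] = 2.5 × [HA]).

pKa = -log(7.43e-05) = 4.1290. pH = pKa + log([A⁻]/[HA]), so log([A⁻]/[HA]) = pH − pKa = 4.11 − 4.1290 = -0.0190. [A⁻]/[HA] = 10^(-0.0190) = 0.957

[A⁻]/[HA] = 0.957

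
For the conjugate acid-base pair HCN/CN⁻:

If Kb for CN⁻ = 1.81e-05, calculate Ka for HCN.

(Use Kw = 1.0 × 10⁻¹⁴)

For a conjugate pair Ka × Kb = Kw, so Ka = Kw/Kb = 1.0 × 10⁻¹⁴ / 1.81e-05 = 5.52e-10.

K_a = 5.52e-10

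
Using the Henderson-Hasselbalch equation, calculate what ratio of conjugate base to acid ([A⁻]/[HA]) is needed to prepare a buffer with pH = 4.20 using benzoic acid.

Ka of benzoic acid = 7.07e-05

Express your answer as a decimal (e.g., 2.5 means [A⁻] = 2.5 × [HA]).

pKa = -log(7.07e-05) = 4.1506. pH = pKa + log([A⁻]/[HA]), so log([A⁻]/[HA]) = pH − pKa = 4.20 − 4.1506 = 0.0494. [A⁻]/[HA] = 10^(0.0494) = 1.12

[A⁻]/[HA] = 1.12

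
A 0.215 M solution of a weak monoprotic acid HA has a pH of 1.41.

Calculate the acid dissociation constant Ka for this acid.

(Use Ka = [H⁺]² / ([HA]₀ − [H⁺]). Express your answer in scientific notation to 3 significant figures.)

[H⁺] = 10^(−pH) = 10^(−1.41) = 3.890e-02 M. For HA ⇌ H⁺ + A⁻, Ka = [H⁺][A⁻]/[HA] = [H⁺]² / ([HA]₀ − [H⁺]) = (3.890e-02)² / (0.215 − 3.890e-02) = 8.60e-03.

K_a = 8.60e-03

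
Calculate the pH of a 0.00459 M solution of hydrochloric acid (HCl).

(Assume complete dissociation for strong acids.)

[H⁺] = 0.00459 M for strong acid. pH = -log[H⁺] = -log(0.00459)

pH = 2.34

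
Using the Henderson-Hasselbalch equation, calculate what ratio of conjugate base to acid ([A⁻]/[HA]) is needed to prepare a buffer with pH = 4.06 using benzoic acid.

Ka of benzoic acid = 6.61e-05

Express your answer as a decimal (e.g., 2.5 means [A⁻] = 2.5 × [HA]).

pKa = -log(6.61e-05) = 4.1798. pH = pKa + log([A⁻]/[HA]), so log([A⁻]/[HA]) = pH − pKa = 4.06 − 4.1798 = -0.1198. [A⁻]/[HA] = 10^(-0.1198) = 0.759

[A⁻]/[HA] = 0.759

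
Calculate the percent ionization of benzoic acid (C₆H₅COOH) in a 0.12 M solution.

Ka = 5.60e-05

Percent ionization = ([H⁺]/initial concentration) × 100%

Using Ka equilibrium: x² + Ka×x - Ka×C = 0. Solving: [H⁺] = 2.5644e-03. Percent = (2.5644e-03/0.12) × 100

Percent ionization = 2.14%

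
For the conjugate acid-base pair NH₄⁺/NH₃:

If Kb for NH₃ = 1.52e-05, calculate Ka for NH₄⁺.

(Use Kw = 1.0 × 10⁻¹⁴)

For a conjugate pair Ka × Kb = Kw, so Ka = Kw/Kb = 1.0 × 10⁻¹⁴ / 1.52e-05 = 6.58e-10.

K_a = 6.58e-10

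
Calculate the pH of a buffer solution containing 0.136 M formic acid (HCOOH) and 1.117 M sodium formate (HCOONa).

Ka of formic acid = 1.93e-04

pKa = -log(1.93e-04) = 3.71. pH = pKa + log([A⁻]/[HA]) = 3.71 + log(1.117/0.136)

pH = 4.63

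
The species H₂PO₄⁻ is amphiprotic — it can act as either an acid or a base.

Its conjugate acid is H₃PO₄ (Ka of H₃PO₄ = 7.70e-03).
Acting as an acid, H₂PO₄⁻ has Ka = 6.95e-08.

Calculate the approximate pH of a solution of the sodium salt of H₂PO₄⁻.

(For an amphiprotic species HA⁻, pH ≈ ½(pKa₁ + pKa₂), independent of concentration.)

pKa₁ = -log(7.70e-03) = 2.11; pKa₂ = -log(6.95e-08) = 7.16. For an amphiprotic species, pH ≈ ½(pKa₁ + pKa₂) = ½(2.11 + 7.16) = 4.64.

pH = 4.64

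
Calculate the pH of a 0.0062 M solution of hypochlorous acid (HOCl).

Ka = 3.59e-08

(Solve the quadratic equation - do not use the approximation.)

x² + Ka×x - Ka×C = 0. Using quadratic formula: [H⁺] = 1.4901e-05

pH = 4.83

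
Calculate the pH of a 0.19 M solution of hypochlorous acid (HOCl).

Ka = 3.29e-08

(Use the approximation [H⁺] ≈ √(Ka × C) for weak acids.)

[H⁺] = √(Ka × C) = √(3.29e-08 × 0.19) = 7.9063e-05. pH = -log(7.9063e-05)

pH = 4.10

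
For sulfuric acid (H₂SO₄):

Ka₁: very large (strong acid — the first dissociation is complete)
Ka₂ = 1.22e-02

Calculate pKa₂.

pKa₂ = -log(Ka₂) = -log(1.22e-02) = 1.91.

pK_{a2} = 1.91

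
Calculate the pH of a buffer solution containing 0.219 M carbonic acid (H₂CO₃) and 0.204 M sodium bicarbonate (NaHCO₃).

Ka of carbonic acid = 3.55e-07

pKa = -log(3.55e-07) = 6.45. pH = pKa + log([A⁻]/[HA]) = 6.45 + log(0.204/0.219)

pH = 6.42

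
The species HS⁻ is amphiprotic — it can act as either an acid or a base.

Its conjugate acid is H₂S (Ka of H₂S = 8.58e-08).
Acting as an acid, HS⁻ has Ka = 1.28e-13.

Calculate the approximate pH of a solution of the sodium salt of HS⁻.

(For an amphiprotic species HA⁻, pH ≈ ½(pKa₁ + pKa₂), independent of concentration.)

pKa₁ = -log(8.58e-08) = 7.07; pKa₂ = -log(1.28e-13) = 12.89. For an amphiprotic species, pH ≈ ½(pKa₁ + pKa₂) = ½(7.07 + 12.89) = 9.98.

pH = 9.98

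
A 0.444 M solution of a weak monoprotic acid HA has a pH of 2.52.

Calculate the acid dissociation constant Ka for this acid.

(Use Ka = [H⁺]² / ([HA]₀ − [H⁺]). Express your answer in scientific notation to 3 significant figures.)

[H⁺] = 10^(−pH) = 10^(−2.52) = 3.020e-03 M. For HA ⇌ H⁺ + A⁻, Ka = [H⁺][A⁻]/[HA] = [H⁺]² / ([HA]₀ − [H⁺]) = (3.020e-03)² / (0.444 − 3.020e-03) = 2.07e-05.

K_a = 2.07e-05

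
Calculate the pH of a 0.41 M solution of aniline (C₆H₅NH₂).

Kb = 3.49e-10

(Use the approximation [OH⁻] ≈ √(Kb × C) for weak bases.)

[OH⁻] = √(Kb × C) = √(3.49e-10 × 0.41) = 1.1962e-05. pOH = 4.92, pH = 14 - pOH

pH = 9.08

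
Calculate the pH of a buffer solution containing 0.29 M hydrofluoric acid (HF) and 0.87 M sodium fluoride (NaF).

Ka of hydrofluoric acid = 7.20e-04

pKa = -log(7.20e-04) = 3.14. pH = pKa + log([A⁻]/[HA]) = 3.14 + log(0.87/0.29)

pH = 3.62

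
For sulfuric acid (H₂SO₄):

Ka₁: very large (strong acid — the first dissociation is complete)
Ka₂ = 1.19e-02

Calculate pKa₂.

pKa₂ = -log(Ka₂) = -log(1.19e-02) = 1.92.

pK_{a2} = 1.92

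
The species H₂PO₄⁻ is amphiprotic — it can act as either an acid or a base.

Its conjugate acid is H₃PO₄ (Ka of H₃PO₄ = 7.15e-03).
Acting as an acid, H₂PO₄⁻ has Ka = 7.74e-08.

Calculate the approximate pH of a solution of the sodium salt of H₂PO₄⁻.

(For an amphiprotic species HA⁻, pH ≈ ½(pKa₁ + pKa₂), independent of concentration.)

pKa₁ = -log(7.15e-03) = 2.15; pKa₂ = -log(7.74e-08) = 7.11. For an amphiprotic species, pH ≈ ½(pKa₁ + pKa₂) = ½(2.15 + 7.11) = 4.63.

pH = 4.63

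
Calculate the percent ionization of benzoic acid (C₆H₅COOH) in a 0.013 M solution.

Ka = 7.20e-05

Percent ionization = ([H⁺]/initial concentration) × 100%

Using Ka equilibrium: x² + Ka×x - Ka×C = 0. Solving: [H⁺] = 9.3214e-04. Percent = (9.3214e-04/0.013) × 100

Percent ionization = 7.17%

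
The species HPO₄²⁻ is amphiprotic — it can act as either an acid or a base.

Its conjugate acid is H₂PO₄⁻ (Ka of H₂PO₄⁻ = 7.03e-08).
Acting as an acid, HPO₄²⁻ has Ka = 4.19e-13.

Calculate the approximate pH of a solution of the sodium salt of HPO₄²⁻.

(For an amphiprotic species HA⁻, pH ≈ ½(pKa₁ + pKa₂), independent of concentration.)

pKa₁ = -log(7.03e-08) = 7.15; pKa₂ = -log(4.19e-13) = 12.38. For an amphiprotic species, pH ≈ ½(pKa₁ + pKa₂) = ½(7.15 + 12.38) = 9.77.

pH = 9.77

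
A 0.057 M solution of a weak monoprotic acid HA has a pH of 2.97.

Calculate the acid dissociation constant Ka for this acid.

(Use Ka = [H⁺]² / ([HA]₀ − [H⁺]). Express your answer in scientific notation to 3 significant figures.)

[H⁺] = 10^(−pH) = 10^(−2.97) = 1.072e-03 M. For HA ⇌ H⁺ + A⁻, Ka = [H⁺][A⁻]/[HA] = [H⁺]² / ([HA]₀ − [H⁺]) = (1.072e-03)² / (0.057 − 1.072e-03) = 2.05e-05.

K_a = 2.05e-05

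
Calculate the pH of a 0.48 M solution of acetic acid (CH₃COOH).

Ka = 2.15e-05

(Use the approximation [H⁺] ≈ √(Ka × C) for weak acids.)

[H⁺] = √(Ka × C) = √(2.15e-05 × 0.48) = 3.2125e-03. pH = -log(3.2125e-03)

pH = 2.49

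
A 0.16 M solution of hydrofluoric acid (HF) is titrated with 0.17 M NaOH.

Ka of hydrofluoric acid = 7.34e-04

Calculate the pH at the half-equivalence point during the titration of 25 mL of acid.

At half-equivalence [HA] = [A⁻], so Henderson-Hasselbalch gives pH = pKa = -log(7.34e-04) = 3.13.

pH = pKa = 3.13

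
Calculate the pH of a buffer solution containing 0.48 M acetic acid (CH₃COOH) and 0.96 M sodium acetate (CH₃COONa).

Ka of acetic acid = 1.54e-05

pKa = -log(1.54e-05) = 4.81. pH = pKa + log([A⁻]/[HA]) = 4.81 + log(0.96/0.48)

pH = 5.11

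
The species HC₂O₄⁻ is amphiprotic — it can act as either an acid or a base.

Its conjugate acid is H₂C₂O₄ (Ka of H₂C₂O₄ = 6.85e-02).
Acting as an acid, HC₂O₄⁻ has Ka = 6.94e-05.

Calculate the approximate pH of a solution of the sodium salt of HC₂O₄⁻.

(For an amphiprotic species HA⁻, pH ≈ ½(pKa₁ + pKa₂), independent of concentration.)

pKa₁ = -log(6.85e-02) = 1.16; pKa₂ = -log(6.94e-05) = 4.16. For an amphiprotic species, pH ≈ ½(pKa₁ + pKa₂) = ½(1.16 + 4.16) = 2.66.

pH = 2.66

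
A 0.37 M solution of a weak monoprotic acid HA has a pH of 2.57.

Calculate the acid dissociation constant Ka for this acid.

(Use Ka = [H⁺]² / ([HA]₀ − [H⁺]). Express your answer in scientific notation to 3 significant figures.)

[H⁺] = 10^(−pH) = 10^(−2.57) = 2.692e-03 M. For HA ⇌ H⁺ + A⁻, Ka = [H⁺][A⁻]/[HA] = [H⁺]² / ([HA]₀ − [H⁺]) = (2.692e-03)² / (0.37 − 2.692e-03) = 1.97e-05.

K_a = 1.97e-05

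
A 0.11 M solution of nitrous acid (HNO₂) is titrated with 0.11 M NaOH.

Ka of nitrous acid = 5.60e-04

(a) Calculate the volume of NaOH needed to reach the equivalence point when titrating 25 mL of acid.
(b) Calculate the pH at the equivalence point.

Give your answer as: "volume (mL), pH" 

moles acid = 0.11 × 25/1000 = 0.00275 mol; V_base = moles/0.11 × 1000 = 25.0 mL. At equivalence only the conjugate base is present: [A⁻] = 0.00275/0.050 = 5.5000e-02 M. Kb = Kw/Ka = 1.79e-11; [OH⁻] = √(Kb × [A⁻]) = 9.9103e-07; pOH = 6.00; pH = 14 - pOH = 8.00.

V = 25.0 mL, pH = 8.00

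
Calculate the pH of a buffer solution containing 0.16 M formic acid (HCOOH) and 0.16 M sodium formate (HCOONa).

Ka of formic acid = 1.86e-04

pKa = -log(1.86e-04) = 3.73. pH = pKa + log([A⁻]/[HA]) = 3.73 + log(0.16/0.16)

pH = 3.73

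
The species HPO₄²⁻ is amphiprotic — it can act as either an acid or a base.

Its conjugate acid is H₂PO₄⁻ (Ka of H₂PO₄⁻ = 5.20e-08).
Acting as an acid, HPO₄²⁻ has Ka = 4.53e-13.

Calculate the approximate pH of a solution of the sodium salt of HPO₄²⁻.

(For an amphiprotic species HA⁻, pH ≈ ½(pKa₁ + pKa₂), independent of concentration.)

pKa₁ = -log(5.20e-08) = 7.28; pKa₂ = -log(4.53e-13) = 12.34. For an amphiprotic species, pH ≈ ½(pKa₁ + pKa₂) = ½(7.28 + 12.34) = 9.81.

pH = 9.81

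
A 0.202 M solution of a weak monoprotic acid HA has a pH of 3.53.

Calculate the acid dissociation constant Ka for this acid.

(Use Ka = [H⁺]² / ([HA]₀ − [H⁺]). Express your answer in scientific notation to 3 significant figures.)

[H⁺] = 10^(−pH) = 10^(−3.53) = 2.951e-04 M. For HA ⇌ H⁺ + A⁻, Ka = [H⁺][A⁻]/[HA] = [H⁺]² / ([HA]₀ − [H⁺]) = (2.951e-04)² / (0.202 − 2.951e-04) = 4.32e-07.

K_a = 4.32e-07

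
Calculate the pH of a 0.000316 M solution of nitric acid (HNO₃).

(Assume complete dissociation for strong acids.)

[H⁺] = 0.000316 M for strong acid. pH = -log[H⁺] = -log(0.000316)

pH = 3.50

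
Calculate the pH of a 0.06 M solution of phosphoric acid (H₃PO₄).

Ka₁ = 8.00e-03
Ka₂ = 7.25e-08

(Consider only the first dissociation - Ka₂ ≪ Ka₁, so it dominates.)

First dissociation dominates. From Ka₁ = [H⁺][HA⁻]/[H₂A], x² + Ka₁·x − Ka₁·C = 0 with C = 0.06 M and Ka₁ = 8.00e-03. Solving: [H⁺] = (−Ka₁ + √(Ka₁² + 4·Ka₁·C)) / 2 = 1.8271e-02 M. pH = -log(1.8271e-02) = 1.74.

pH = 1.74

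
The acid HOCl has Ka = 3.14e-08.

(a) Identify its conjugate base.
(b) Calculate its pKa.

(a) The conjugate base is formed by removing one H⁺ from HOCl, giving OCl⁻. (b) pKa = -log(Ka) = -log(3.14e-08) = 7.50.

Conjugate base: OCl⁻; pK_a = 7.50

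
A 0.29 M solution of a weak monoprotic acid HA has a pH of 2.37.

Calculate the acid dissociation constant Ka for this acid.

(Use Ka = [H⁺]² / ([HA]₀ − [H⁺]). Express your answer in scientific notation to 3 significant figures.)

[H⁺] = 10^(−pH) = 10^(−2.37) = 4.266e-03 M. For HA ⇌ H⁺ + A⁻, Ka = [H⁺][A⁻]/[HA] = [H⁺]² / ([HA]₀ − [H⁺]) = (4.266e-03)² / (0.29 − 4.266e-03) = 6.37e-05.

K_a = 6.37e-05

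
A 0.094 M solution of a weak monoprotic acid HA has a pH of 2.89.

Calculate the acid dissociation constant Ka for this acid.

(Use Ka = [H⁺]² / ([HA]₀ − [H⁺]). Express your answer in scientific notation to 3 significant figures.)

[H⁺] = 10^(−pH) = 10^(−2.89) = 1.288e-03 M. For HA ⇌ H⁺ + A⁻, Ka = [H⁺][A⁻]/[HA] = [H⁺]² / ([HA]₀ − [H⁺]) = (1.288e-03)² / (0.094 − 1.288e-03) = 1.79e-05.

K_a = 1.79e-05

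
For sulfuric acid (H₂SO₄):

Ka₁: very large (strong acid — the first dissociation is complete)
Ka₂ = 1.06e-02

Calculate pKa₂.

pKa₂ = -log(Ka₂) = -log(1.06e-02) = 1.97.

pK_{a2} = 1.97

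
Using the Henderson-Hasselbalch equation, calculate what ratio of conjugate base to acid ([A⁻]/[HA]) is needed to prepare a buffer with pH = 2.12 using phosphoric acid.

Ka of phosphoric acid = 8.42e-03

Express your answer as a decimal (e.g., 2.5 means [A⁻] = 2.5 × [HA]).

pKa = -log(8.42e-03) = 2.0747. pH = pKa + log([A⁻]/[HA]), so log([A⁻]/[HA]) = pH − pKa = 2.12 − 2.0747 = 0.0453. [A⁻]/[HA] = 10^(0.0453) = 1.11

[A⁻]/[HA] = 1.11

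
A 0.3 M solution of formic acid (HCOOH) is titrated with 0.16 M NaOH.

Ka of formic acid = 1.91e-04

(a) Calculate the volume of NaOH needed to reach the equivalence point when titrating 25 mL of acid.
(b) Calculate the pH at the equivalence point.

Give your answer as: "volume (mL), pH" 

moles acid = 0.3 × 25/1000 = 0.0075 mol; V_base = moles/0.16 × 1000 = 46.9 mL. At equivalence only the conjugate base is present: [A⁻] = 0.0075/0.072 = 1.0435e-01 M. Kb = Kw/Ka = 5.24e-11; [OH⁻] = √(Kb × [A⁻]) = 2.3374e-06; pOH = 5.63; pH = 14 - pOH = 8.37.

V = 46.9 mL, pH = 8.37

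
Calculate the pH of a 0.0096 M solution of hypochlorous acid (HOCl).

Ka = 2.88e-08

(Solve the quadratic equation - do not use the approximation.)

x² + Ka×x - Ka×C = 0. Using quadratic formula: [H⁺] = 1.6613e-05

pH = 4.78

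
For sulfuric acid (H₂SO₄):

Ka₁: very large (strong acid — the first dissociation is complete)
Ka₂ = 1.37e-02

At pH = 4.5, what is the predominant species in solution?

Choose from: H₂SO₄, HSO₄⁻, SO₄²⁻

The first dissociation is complete, so H₂SO₄ itself is never the predominant species in water; pKa₂ = -log(1.37e-02) = 1.86. For a polyprotic acid the predominant species crosses at each pKa: below pKa_n the protonated form dominates, above it the deprotonated form does. At pH = 4.5, the predominant species is SO₄²⁻.

SO₄²⁻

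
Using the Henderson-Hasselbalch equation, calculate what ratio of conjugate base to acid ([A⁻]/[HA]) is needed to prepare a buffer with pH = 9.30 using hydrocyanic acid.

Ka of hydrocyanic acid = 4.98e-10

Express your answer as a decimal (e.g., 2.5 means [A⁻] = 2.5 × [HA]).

pKa = -log(4.98e-10) = 9.3028. pH = pKa + log([A⁻]/[HA]), so log([A⁻]/[HA]) = pH − pKa = 9.30 − 9.3028 = -0.0028. [A⁻]/[HA] = 10^(-0.0028) = 0.994

[A⁻]/[HA] = 0.994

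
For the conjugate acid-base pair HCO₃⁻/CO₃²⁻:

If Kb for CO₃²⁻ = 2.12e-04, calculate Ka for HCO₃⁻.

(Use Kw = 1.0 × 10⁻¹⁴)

For a conjugate pair Ka × Kb = Kw, so Ka = Kw/Kb = 1.0 × 10⁻¹⁴ / 2.12e-04 = 4.72e-11.

K_a = 4.72e-11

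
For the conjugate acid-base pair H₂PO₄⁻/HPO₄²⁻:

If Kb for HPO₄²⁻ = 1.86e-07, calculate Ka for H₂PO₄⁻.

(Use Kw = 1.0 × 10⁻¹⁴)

For a conjugate pair Ka × Kb = Kw, so Ka = Kw/Kb = 1.0 × 10⁻¹⁴ / 1.86e-07 = 5.38e-08.

K_a = 5.38e-08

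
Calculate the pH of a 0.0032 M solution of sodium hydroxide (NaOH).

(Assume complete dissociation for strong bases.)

[OH⁻] = 0.0032 M for strong base. pOH = -log[OH⁻] = 2.49, pH = 14 - pOH

pH = 11.51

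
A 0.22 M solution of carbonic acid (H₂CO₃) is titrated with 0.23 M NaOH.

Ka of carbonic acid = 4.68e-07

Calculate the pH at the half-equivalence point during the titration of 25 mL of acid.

At half-equivalence [HA] = [A⁻], so Henderson-Hasselbalch gives pH = pKa = -log(4.68e-07) = 6.33.

pH = pKa = 6.33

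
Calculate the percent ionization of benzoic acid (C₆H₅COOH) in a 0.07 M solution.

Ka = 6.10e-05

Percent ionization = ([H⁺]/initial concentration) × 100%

Using Ka equilibrium: x² + Ka×x - Ka×C = 0. Solving: [H⁺] = 2.0361e-03. Percent = (2.0361e-03/0.07) × 100

Percent ionization = 2.91%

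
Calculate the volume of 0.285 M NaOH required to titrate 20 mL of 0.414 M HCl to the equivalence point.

At equivalence: moles acid = moles base. moles HCl = 0.414 × 20/1000 = 0.00828 mol. V_base = moles / 0.285 × 1000 = 29.1 mL.

V_{base} = 29.1 mL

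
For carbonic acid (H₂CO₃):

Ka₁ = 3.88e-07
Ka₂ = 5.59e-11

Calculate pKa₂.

pKa₂ = -log(Ka₂) = -log(5.59e-11) = 10.25.

pK_{a2} = 10.25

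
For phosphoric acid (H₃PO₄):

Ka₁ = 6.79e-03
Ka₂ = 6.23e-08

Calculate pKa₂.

pKa₂ = -log(Ka₂) = -log(6.23e-08) = 7.21.

pK_{a2} = 7.21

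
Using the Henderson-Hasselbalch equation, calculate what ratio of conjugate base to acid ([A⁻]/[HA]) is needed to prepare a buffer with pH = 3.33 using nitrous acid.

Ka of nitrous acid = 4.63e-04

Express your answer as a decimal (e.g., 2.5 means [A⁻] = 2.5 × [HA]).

pKa = -log(4.63e-04) = 3.3344. pH = pKa + log([A⁻]/[HA]), so log([A⁻]/[HA]) = pH − pKa = 3.33 − 3.3344 = -0.0044. [A⁻]/[HA] = 10^(-0.0044) = 0.990

[A⁻]/[HA] = 0.990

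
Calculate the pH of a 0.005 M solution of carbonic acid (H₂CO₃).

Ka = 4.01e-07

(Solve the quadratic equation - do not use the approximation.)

x² + Ka×x - Ka×C = 0. Using quadratic formula: [H⁺] = 4.4577e-05

pH = 4.35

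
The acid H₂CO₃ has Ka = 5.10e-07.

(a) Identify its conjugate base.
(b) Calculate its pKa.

(a) The conjugate base is formed by removing one H⁺ from H₂CO₃, giving HCO₃⁻. (b) pKa = -log(Ka) = -log(5.10e-07) = 6.29.

Conjugate base: HCO₃⁻; pK_a = 6.29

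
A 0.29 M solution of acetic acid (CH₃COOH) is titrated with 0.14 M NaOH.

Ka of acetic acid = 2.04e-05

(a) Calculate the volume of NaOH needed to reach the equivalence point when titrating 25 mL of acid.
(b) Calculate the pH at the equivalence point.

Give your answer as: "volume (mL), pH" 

moles acid = 0.29 × 25/1000 = 0.00725 mol; V_base = moles/0.14 × 1000 = 51.8 mL. At equivalence only the conjugate base is present: [A⁻] = 0.00725/0.077 = 9.4419e-02 M. Kb = Kw/Ka = 4.90e-10; [OH⁻] = √(Kb × [A⁻]) = 6.8032e-06; pOH = 5.17; pH = 14 - pOH = 8.83.

V = 51.8 mL, pH = 8.83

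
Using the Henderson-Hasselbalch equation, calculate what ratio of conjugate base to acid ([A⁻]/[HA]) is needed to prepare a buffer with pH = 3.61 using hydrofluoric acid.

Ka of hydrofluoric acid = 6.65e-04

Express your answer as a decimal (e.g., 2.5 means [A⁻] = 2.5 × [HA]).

pKa = -log(6.65e-04) = 3.1772. pH = pKa + log([A⁻]/[HA]), so log([A⁻]/[HA]) = pH − pKa = 3.61 − 3.1772 = 0.4328. [A⁻]/[HA] = 10^(0.4328) = 2.71

[A⁻]/[HA] = 2.71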